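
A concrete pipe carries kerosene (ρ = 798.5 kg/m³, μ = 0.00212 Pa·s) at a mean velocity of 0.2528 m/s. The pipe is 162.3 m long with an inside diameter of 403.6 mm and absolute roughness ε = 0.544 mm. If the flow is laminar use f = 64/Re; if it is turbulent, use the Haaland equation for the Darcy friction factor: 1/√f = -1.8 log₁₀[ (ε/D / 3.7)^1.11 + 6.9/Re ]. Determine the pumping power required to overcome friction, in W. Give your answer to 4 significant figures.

Reynolds number Re = ρVD/μ = 798.5 · 0.2528 · 0.4036 / 0.00212 = 3.843e+04.
Re > 4000 → turbulent. Relative roughness ε/D = 0.000544/0.4036 = 0.00135. Haaland: 1/√f = -1.8 log₁₀[(0.00135/3.7)^1.11 + 6.9/3.843e+04] = -1.8 log₁₀[0.000152 + 0.00018] = 6.262, so f = 0.0255.
Darcy-Weisbach: ΔP = f(L/D)(ρV²/2) = 0.0255·(162.3/0.4036)·(798.5·0.2528²/2) = 0.0255·402.1·25.52 = 261.7 Pa.
Q = V·A = 0.2528·0.1279 = 0.03234 m³/s.
Pumping power P = QΔP = 0.03234·261.7 = 8.4630 W = 8.463 W.

P ≈ 8.463 W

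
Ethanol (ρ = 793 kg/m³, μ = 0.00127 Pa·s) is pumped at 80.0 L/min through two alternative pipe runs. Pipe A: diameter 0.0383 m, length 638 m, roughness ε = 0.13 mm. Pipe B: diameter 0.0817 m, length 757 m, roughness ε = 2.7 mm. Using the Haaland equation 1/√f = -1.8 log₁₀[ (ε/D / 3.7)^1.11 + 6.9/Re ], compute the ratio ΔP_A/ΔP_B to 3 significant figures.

Pipe A: V = Q/A = 0.001333/0.001152 = 1.157 m/s; Re = 2.768e+04; ε/D = 0.00339; Haaland → f = 0.03069; ΔP_A = f(L/D)(ρV²/2) = 2.715e+05 Pa.
Pipe B: V = Q/A = 0.001333/0.005242 = 0.2543 m/s; Re = 1.297e+04; ε/D = 0.033; Haaland → f = 0.0619; ΔP_B = f(L/D)(ρV²/2) = 1.471e+04 Pa.
ΔP_A/ΔP_B = 2.715e+05/1.471e+04 = 18.5.

ΔP_A/ΔP_B ≈ 18.5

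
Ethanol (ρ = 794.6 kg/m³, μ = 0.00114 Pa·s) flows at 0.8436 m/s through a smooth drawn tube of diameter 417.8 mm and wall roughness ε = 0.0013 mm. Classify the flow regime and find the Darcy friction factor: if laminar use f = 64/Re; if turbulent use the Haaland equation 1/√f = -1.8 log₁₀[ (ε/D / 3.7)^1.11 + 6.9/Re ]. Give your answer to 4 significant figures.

f ≈ 0.01492

Re = ρVD/μ = 794.6·0.8436·0.4178/0.00114 = 2.457e+05.
Re > 4000 → turbulent. ε/D = 1.3e-06/0.4178 = 3.11e-06; Haaland: 1/√f = -1.8 log₁₀[1.81e-07 + 2.81e-05] = 8.188, so f = 0.01492.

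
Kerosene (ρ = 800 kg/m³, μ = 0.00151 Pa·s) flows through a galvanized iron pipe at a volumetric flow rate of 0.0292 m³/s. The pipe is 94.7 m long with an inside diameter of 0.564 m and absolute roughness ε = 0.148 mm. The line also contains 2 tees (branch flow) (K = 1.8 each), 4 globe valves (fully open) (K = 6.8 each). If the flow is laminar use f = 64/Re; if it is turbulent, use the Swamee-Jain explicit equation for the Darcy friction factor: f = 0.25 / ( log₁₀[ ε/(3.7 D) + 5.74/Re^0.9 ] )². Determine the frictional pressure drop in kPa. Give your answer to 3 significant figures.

ΔP ≈ 0.190 kPa

Cross-sectional area A = πD²/4 = π(0.564)²/4 = 0.2498 m²; mean velocity V = Q/A = 0.0292/0.2498 = 0.1169 m/s.
Reynolds number Re = ρVD/μ = 800 · 0.1169 · 0.564 / 0.00151 = 3.492e+04.
Re > 4000 → turbulent. Relative roughness ε/D = 0.000148/0.564 = 0.000262. Swamee-Jain: f = 0.25/(log₁₀[0.000262/3.7 + 5.74/3.492e+04^0.9])² = 0.25/(log₁₀[7.09e-05 + 0.000468])² = 0.25/(-3.269)² = 0.0234.
Total minor-loss coefficient ΣK = 2·1.8 + 4·6.8 = 30.8.
ΔP = [f·L/D + ΣK]·(ρV²/2) = [0.0234·94.7/0.564 + 30.8]·(800·0.1169²/2) = [3.929 + 30.8]·5.464 = 189.8 Pa.
ΔP = 189.8 Pa = 0.190 kPa.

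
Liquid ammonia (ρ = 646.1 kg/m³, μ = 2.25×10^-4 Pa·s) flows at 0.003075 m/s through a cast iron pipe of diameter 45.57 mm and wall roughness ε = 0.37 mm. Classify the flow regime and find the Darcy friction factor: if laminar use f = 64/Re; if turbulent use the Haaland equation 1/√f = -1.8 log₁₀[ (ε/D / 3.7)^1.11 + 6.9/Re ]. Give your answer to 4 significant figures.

Re = ρVD/μ = 646.1·0.003075·0.04557/0.000225 = 402.4.
Re < 2300 → laminar, so f = 64/Re = 0.1591 (roughness is irrelevant in laminar flow).

f ≈ 0.1591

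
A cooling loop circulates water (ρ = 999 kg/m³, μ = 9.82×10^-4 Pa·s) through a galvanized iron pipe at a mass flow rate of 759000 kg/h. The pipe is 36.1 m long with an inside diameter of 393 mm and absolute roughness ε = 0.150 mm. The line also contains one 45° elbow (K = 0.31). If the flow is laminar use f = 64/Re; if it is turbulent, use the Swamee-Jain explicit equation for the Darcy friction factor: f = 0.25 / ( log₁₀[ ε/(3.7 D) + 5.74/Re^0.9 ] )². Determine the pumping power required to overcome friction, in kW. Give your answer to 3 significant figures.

P ≈ 0.588 kW

ṁ = 759000 kg/h = 759000/3600 = 210.8 kg/s.
A = πD²/4 = π(0.393)²/4 = 0.1213 m²; mean velocity V = ṁ/(ρA) = 210.8/(999 · 0.1213) = 1.74 m/s.
Reynolds number Re = ρVD/μ = 999 · 1.74 · 0.393 / 0.000982 = 6.956e+05.
Re > 4000 → turbulent. Relative roughness ε/D = 0.00015/0.393 = 0.000382. Swamee-Jain: f = 0.25/(log₁₀[0.000382/3.7 + 5.74/6.956e+05^0.9])² = 0.25/(log₁₀[0.000103 + 3.17e-05])² = 0.25/(-3.87)² = 0.01669.
Total minor-loss coefficient ΣK = 1·0.31 = 0.31.
ΔP = [f·L/D + ΣK]·(ρV²/2) = [0.01669·36.1/0.393 + 0.31]·(999·1.74²/2) = [1.533 + 0.31]·1512 = 2787 Pa.
Q = ṁ/ρ = 210.8/999 = 0.211 m³/s.
Pumping power P = QΔP = 0.211·2787 = 588.1 W = 0.588 kW.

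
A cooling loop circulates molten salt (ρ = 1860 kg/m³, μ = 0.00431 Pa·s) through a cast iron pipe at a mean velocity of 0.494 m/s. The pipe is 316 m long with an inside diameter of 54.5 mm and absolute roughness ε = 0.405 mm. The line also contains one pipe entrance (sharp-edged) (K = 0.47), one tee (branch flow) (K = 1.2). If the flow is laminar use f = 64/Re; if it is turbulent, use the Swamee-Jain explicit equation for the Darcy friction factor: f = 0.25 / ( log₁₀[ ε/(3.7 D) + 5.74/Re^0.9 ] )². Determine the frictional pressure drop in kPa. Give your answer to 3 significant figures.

Reynolds number Re = ρVD/μ = 1860 · 0.494 · 0.0545 / 0.00431 = 1.162e+04.
Re > 4000 → turbulent. Relative roughness ε/D = 0.000405/0.0545 = 0.00743. Swamee-Jain: f = 0.25/(log₁₀[0.00743/3.7 + 5.74/1.162e+04^0.9])² = 0.25/(log₁₀[0.00201 + 0.00126])² = 0.25/(-2.486)² = 0.04046.
Total minor-loss coefficient ΣK = 1·0.47 + 1·1.2 = 1.67.
ΔP = [f·L/D + ΣK]·(ρV²/2) = [0.04046·316/0.0545 + 1.67]·(1860·0.494²/2) = [234.6 + 1.67]·227 = 5.362e+04 Pa.
ΔP = 5.362e+04 Pa = 53.6 kPa.

ΔP ≈ 53.6 kPa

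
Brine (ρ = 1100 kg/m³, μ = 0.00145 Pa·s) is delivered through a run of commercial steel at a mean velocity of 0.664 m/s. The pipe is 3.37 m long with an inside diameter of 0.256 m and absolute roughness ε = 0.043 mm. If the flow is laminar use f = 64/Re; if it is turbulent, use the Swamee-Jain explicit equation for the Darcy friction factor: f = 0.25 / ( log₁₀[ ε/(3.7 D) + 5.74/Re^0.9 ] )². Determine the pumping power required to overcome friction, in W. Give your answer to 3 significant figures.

P ≈ 1.97 W

Reynolds number Re = ρVD/μ = 1100 · 0.664 · 0.256 / 0.00145 = 1.29e+05.
Re > 4000 → turbulent. Relative roughness ε/D = 4.3e-05/0.256 = 0.000168. Swamee-Jain: f = 0.25/(log₁₀[0.000168/3.7 + 5.74/1.29e+05^0.9])² = 0.25/(log₁₀[4.54e-05 + 0.000144])² = 0.25/(-3.722)² = 0.01805.
Darcy-Weisbach: ΔP = f(L/D)(ρV²/2) = 0.01805·(3.37/0.256)·(1100·0.664²/2) = 0.01805·13.16·242.5 = 57.62 Pa.
Q = V·A = 0.664·0.05147 = 0.03418 m³/s.
Pumping power P = QΔP = 0.03418·57.62 = 1.969 W = 1.97 W.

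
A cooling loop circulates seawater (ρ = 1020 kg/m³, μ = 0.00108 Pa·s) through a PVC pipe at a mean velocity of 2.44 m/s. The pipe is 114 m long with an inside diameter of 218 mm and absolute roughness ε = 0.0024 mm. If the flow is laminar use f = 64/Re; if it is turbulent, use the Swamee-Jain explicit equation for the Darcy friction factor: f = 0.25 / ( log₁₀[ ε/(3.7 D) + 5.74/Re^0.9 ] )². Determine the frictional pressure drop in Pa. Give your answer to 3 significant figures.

ΔP ≈ 21000 Pa

Reynolds number Re = ρVD/μ = 1020 · 2.44 · 0.218 / 0.00108 = 5.024e+05.
Re > 4000 → turbulent. Relative roughness ε/D = 2.4e-06/0.218 = 1.1e-05. Swamee-Jain: f = 0.25/(log₁₀[1.1e-05/3.7 + 5.74/5.024e+05^0.9])² = 0.25/(log₁₀[2.98e-06 + 4.25e-05])² = 0.25/(-4.343)² = 0.01326.
Darcy-Weisbach: ΔP = f(L/D)(ρV²/2) = 0.01326·(114/0.218)·(1020·2.44²/2) = 0.01326·522.9·3036 = 2.105e+04 Pa.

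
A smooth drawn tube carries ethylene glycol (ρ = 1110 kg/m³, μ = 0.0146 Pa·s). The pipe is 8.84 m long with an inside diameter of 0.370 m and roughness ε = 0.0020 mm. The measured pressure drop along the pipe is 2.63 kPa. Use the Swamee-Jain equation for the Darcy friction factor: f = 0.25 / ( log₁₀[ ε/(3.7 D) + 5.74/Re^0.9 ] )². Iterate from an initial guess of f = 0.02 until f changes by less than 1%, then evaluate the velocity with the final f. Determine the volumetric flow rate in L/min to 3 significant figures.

Rearranging Darcy-Weisbach: V = √(2·ΔP·D/(f·L·ρ)). With ε/D = 2e-06/0.37 = 5.41e-06, iterate starting from f = 0.02:
  f = 0.02 → V = √(2·2630·0.37/(0.02·8.84·1110)) = 3.149 m/s; Re = ρVD/μ = 8.859e+04; f → 0.01835
  f = 0.01835 → V = 3.287 m/s; Re = 9.247e+04; f → 0.01819
Converged (Δf/f < 1%). With the final f = 0.01819: V = √(2·2630·0.37/(0.01819·8.84·1110)) = 3.302 m/s.
Q = V·A = 3.302·(π/4·0.37²) = 0.355 m³/s = 21300 L/min.

Q ≈ 21300 L/min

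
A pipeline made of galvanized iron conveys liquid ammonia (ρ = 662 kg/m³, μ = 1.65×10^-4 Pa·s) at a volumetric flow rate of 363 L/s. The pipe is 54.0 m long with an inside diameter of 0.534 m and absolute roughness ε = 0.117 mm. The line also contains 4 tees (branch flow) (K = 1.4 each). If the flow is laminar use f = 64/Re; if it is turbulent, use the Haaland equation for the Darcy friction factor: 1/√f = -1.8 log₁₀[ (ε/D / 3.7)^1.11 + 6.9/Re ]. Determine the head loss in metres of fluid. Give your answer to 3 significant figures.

Q = 363 L/s = 363/1000 = 0.363 m³/s.
Cross-sectional area A = πD²/4 = π(0.534)²/4 = 0.224 m²; mean velocity V = Q/A = 0.363/0.224 = 1.621 m/s.
Reynolds number Re = ρVD/μ = 662 · 1.621 · 0.534 / 0.000165 = 3.473e+06.
Re > 4000 → turbulent. Relative roughness ε/D = 0.000117/0.534 = 0.000219. Haaland: 1/√f = -1.8 log₁₀[(0.000219/3.7)^1.11 + 6.9/3.473e+06] = -1.8 log₁₀[2.03e-05 + 1.99e-06] = 8.374, so f = 0.01426.
Total minor-loss coefficient ΣK = 4·1.4 = 5.6.
ΔP = [f·L/D + ΣK]·(ρV²/2) = [0.01426·54/0.534 + 5.6]·(662·1.621²/2) = [1.442 + 5.6]·869.6 = 6124 Pa.
Head loss h_f = ΔP/(ρg) = 6124/(662·9.81) = 0.943 m.

h_f ≈ 0.943 m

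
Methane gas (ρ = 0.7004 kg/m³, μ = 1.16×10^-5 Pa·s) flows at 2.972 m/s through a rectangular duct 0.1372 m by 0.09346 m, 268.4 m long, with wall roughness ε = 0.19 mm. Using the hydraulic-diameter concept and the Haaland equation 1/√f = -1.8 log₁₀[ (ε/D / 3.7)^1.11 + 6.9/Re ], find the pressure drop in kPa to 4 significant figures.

Hydraulic diameter D_h = 4A/P = 4·(0.1372·0.09346)/(2·(0.1372+0.09346)) = 0.05129/0.4613 = 0.1112 m.
Re = ρVD_h/μ = 0.7004·2.972·0.1112/1.16e-05 = 1.995e+04.
ε/D_h = 0.00019/0.1112 = 0.00171; Haaland gives 1/√f = -1.8 log₁₀[0.000198+0.000346] = 5.876, so f = 0.02897.
ΔP = f(L/D_h)(ρV²/2) = 0.02897·268.4/0.1112·3.093 = 216.3 Pa.
ΔP = 0.2163 kPa.

ΔP ≈ 0.2163 kPa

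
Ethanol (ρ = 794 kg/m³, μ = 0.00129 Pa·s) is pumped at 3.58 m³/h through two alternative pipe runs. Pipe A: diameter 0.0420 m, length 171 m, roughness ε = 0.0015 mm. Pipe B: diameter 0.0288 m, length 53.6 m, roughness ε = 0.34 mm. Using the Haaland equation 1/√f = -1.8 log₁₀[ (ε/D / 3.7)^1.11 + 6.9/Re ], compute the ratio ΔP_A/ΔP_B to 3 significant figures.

Pipe A: V = Q/A = 0.0009944/0.001385 = 0.7178 m/s; Re = 1.856e+04; ε/D = 3.57e-05; Haaland → f = 0.02629; ΔP_A = f(L/D)(ρV²/2) = 2.189e+04 Pa.
Pipe B: V = Q/A = 0.0009944/0.0006514 = 1.527 m/s; Re = 2.706e+04; ε/D = 0.0118; Haaland → f = 0.04203; ΔP_B = f(L/D)(ρV²/2) = 7.237e+04 Pa.
ΔP_A/ΔP_B = 2.189e+04/7.237e+04 = 0.303.

ΔP_A/ΔP_B ≈ 0.303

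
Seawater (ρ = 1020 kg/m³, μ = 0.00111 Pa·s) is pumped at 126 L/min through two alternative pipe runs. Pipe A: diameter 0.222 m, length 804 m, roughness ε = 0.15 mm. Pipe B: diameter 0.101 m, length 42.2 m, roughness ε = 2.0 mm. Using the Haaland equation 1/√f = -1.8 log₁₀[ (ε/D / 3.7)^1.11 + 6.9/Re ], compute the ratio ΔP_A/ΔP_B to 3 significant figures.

Pipe A: V = Q/A = 0.0021/0.03871 = 0.05425 m/s; Re = 1.107e+04; ε/D = 0.000676; Haaland → f = 0.03094; ΔP_A = f(L/D)(ρV²/2) = 168.2 Pa.
Pipe B: V = Q/A = 0.0021/0.008012 = 0.2621 m/s; Re = 2.433e+04; ε/D = 0.0198; Haaland → f = 0.05009; ΔP_B = f(L/D)(ρV²/2) = 733.3 Pa.
ΔP_A/ΔP_B = 168.2/733.3 = 0.229.

ΔP_A/ΔP_B ≈ 0.229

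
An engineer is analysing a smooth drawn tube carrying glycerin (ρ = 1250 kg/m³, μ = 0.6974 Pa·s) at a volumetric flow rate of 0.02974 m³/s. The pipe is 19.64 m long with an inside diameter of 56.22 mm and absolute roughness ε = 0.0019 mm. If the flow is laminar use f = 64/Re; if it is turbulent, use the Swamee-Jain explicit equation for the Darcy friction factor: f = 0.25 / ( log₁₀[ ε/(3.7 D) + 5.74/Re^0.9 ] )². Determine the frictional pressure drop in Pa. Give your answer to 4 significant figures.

Cross-sectional area A = πD²/4 = π(0.05622)²/4 = 0.002482 m²; mean velocity V = Q/A = 0.02974/0.002482 = 11.98 m/s.
Reynolds number Re = ρVD/μ = 1250 · 11.98 · 0.05622 / 0.697 = 1207.
Re < 2300 → laminar flow, so f = 64/Re = 64/1207 = 0.05301 (the turbulent correlation is not needed).
Darcy-Weisbach: ΔP = f(L/D)(ρV²/2) = 0.05301·(19.64/0.05622)·(1250·11.98²/2) = 0.05301·349.3·8.971e+04 = 1.661e+06 Pa.

ΔP ≈ 1661000 Pa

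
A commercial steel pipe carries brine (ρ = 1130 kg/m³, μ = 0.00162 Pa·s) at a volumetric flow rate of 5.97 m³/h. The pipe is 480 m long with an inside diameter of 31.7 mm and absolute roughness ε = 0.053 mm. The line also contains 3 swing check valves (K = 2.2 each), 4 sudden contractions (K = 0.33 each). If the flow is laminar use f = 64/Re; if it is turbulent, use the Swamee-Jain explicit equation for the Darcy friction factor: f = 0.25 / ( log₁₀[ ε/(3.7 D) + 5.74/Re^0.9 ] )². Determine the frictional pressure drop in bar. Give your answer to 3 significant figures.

Q = 5.97 m³/h = 5.97/3600 = 0.001658 m³/s.
Cross-sectional area A = πD²/4 = π(0.0317)²/4 = 0.0007892 m²; mean velocity V = Q/A = 0.001658/0.0007892 = 2.101 m/s.
Reynolds number Re = ρVD/μ = 1130 · 2.101 · 0.0317 / 0.00162 = 4.646e+04.
Re > 4000 → turbulent. Relative roughness ε/D = 5.3e-05/0.0317 = 0.00167. Swamee-Jain: f = 0.25/(log₁₀[0.00167/3.7 + 5.74/4.646e+04^0.9])² = 0.25/(log₁₀[0.000452 + 0.000362])² = 0.25/(-3.09)² = 0.02619.
Total minor-loss coefficient ΣK = 3·2.2 + 4·0.33 = 7.92.
ΔP = [f·L/D + ΣK]·(ρV²/2) = [0.02619·480/0.0317 + 7.92]·(1130·2.101²/2) = [396.6 + 7.92]·2494 = 1.009e+06 Pa.
ΔP = 1.009e+06 Pa = 10.1 bar.

ΔP ≈ 10.1 bar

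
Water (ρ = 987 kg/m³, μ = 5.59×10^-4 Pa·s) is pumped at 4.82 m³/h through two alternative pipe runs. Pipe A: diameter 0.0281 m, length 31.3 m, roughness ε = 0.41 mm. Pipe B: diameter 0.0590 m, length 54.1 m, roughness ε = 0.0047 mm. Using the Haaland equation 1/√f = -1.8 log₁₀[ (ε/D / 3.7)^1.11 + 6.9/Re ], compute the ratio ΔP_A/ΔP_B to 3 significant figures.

Pipe A: V = Q/A = 0.001339/0.0006202 = 2.159 m/s; Re = 1.071e+05; ε/D = 0.0146; Haaland → f = 0.04376; ΔP_A = f(L/D)(ρV²/2) = 1.121e+05 Pa.
Pipe B: V = Q/A = 0.001339/0.002734 = 0.4897 m/s; Re = 5.102e+04; ε/D = 7.97e-05; Haaland → f = 0.02084; ΔP_B = f(L/D)(ρV²/2) = 2262 Pa.
ΔP_A/ΔP_B = 1.121e+05/2262 = 49.6.

ΔP_A/ΔP_B ≈ 49.6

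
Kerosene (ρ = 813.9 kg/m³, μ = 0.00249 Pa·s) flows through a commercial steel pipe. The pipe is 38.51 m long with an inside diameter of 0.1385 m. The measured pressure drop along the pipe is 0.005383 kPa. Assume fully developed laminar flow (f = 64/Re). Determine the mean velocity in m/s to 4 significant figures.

For laminar flow, f = 64/Re with Re = ρVD/μ, so Darcy-Weisbach reduces to ΔP = 32μLV/D². Solving for V: V = ΔP·D²/(32μL) = 5.383·(0.1385)²/(32·0.00249·38.51) = 0.03365 m/s.
Check: Re = ρVD/μ = 813.9·0.03365·0.1385/0.00249 = 1523 < 2300, so the laminar assumption holds.

V ≈ 0.03365 m/s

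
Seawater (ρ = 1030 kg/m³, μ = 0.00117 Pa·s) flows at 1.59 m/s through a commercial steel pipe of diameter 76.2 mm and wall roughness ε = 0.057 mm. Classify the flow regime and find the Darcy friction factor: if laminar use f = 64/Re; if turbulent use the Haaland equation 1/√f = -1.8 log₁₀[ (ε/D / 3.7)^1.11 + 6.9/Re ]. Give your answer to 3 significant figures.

f ≈ 0.0209

Re = ρVD/μ = 1030·1.59·0.0762/0.00117 = 1.067e+05.
Re > 4000 → turbulent. ε/D = 5.7e-05/0.0762 = 0.000748; Haaland: 1/√f = -1.8 log₁₀[7.93e-05 + 6.47e-05] = 6.915, so f = 0.02091.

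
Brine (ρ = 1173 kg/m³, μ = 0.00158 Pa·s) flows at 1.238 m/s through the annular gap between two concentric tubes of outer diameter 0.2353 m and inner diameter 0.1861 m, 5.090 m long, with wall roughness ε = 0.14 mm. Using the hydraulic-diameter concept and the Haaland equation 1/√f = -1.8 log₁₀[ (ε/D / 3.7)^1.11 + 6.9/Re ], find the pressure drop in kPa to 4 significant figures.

ΔP ≈ 2.637 kPa

Hydraulic diameter D_h = 4A/P = D_o - D_i = 0.2353 - 0.1861 = 0.0492 m.
Re = ρVD_h/μ = 1173·1.238·0.0492/0.00158 = 4.522e+04.
ε/D_h = 0.00014/0.0492 = 0.00285; Haaland gives 1/√f = -1.8 log₁₀[0.000349+0.000153] = 5.939, so f = 0.02835.
ΔP = f(L/D_h)(ρV²/2) = 0.02835·5.09/0.0492·898.9 = 2637 Pa.
ΔP = 2.637 kPa.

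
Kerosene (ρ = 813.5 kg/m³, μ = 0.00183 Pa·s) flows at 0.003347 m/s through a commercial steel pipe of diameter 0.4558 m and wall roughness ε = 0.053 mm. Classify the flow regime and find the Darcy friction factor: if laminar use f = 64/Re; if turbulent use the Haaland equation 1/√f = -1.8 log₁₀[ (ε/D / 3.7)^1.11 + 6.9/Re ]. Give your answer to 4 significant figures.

f ≈ 0.09437

Re = ρVD/μ = 813.5·0.003347·0.4558/0.00183 = 678.2.
Re < 2300 → laminar, so f = 64/Re = 0.09437 (roughness is irrelevant in laminar flow).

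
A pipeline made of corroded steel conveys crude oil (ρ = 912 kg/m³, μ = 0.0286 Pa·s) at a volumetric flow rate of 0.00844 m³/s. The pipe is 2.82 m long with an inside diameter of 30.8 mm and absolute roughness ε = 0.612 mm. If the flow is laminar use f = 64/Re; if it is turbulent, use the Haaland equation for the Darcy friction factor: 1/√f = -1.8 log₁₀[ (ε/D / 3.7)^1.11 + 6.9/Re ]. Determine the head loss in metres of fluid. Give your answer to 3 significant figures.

Cross-sectional area A = πD²/4 = π(0.0308)²/4 = 0.0007451 m²; mean velocity V = Q/A = 0.00844/0.0007451 = 11.33 m/s.
Reynolds number Re = ρVD/μ = 912 · 11.33 · 0.0308 / 0.0286 = 1.113e+04.
Re > 4000 → turbulent. Relative roughness ε/D = 0.000612/0.0308 = 0.0199. Haaland: 1/√f = -1.8 log₁₀[(0.0199/3.7)^1.11 + 6.9/1.113e+04] = -1.8 log₁₀[0.00302 + 0.00062] = 4.39, so f = 0.0519.
Darcy-Weisbach: ΔP = f(L/D)(ρV²/2) = 0.0519·(2.82/0.0308)·(912·11.33²/2) = 0.0519·91.56·5.851e+04 = 2.781e+05 Pa.
Head loss h_f = ΔP/(ρg) = 2.781e+05/(912·9.81) = 31.1 m.

h_f ≈ 31.1 m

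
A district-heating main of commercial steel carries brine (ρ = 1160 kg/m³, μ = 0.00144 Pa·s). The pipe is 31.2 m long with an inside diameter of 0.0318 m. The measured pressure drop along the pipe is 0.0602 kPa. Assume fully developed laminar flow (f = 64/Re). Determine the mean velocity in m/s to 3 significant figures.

V ≈ 0.0423 m/s

For laminar flow, f = 64/Re with Re = ρVD/μ, so Darcy-Weisbach reduces to ΔP = 32μLV/D². Solving for V: V = ΔP·D²/(32μL) = 60.2·(0.0318)²/(32·0.00144·31.2) = 0.04234 m/s.
Check: Re = ρVD/μ = 1160·0.04234·0.0318/0.00144 = 1085 < 2300, so the laminar assumption holds.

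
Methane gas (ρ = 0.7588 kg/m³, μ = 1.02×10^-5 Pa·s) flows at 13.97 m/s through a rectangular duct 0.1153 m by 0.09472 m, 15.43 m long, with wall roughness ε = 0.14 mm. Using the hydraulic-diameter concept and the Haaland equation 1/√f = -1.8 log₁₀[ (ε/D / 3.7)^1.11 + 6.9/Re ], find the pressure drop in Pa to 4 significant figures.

Hydraulic diameter D_h = 4A/P = 4·(0.1153·0.09472)/(2·(0.1153+0.09472)) = 0.04368/0.42 = 0.104 m.
Re = ρVD_h/μ = 0.7588·13.97·0.104/1.02e-05 = 1.081e+05.
ε/D_h = 0.00014/0.104 = 0.00135; Haaland gives 1/√f = -1.8 log₁₀[0.000152+6.38e-05] = 6.598, so f = 0.02297.
ΔP = f(L/D_h)(ρV²/2) = 0.02297·15.43/0.104·74.04 = 252.4 Pa.

ΔP ≈ 252.4 Pa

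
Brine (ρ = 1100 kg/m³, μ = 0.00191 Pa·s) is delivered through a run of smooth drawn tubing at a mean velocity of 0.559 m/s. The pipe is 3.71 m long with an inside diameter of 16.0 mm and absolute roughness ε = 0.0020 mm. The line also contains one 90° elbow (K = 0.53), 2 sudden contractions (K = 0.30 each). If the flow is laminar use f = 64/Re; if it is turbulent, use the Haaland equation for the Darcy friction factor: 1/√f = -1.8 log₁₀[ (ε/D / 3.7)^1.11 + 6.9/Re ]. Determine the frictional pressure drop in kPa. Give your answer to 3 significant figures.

ΔP ≈ 1.69 kPa

Reynolds number Re = ρVD/μ = 1100 · 0.559 · 0.016 / 0.00191 = 5151.
Re > 4000 → turbulent. Relative roughness ε/D = 2e-06/0.016 = 0.000125. Haaland: 1/√f = -1.8 log₁₀[(0.000125/3.7)^1.11 + 6.9/5151] = -1.8 log₁₀[1.09e-05 + 0.00134] = 5.165, so f = 0.03748.
Total minor-loss coefficient ΣK = 1·0.53 + 2·0.3 = 1.13.
ΔP = [f·L/D + ΣK]·(ρV²/2) = [0.03748·3.71/0.016 + 1.13]·(1100·0.559²/2) = [8.691 + 1.13]·171.9 = 1688 Pa.
ΔP = 1688 Pa = 1.69 kPa.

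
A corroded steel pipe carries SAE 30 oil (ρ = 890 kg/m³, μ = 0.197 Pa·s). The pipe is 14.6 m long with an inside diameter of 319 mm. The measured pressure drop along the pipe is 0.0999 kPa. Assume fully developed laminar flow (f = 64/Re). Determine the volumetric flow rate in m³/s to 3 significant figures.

Q ≈ 0.00883 m³/s

For laminar flow, f = 64/Re with Re = ρVD/μ, so Darcy-Weisbach reduces to ΔP = 32μLV/D². Solving for V: V = ΔP·D²/(32μL) = 99.9·(0.319)²/(32·0.197·14.6) = 0.1105 m/s.
Check: Re = ρVD/μ = 890·0.1105·0.319/0.197 = 159.2 < 2300, so the laminar assumption holds.
Q = V·A = 0.1105·(π/4·0.319²) = 0.008828 m³/s = 0.00883 m³/s.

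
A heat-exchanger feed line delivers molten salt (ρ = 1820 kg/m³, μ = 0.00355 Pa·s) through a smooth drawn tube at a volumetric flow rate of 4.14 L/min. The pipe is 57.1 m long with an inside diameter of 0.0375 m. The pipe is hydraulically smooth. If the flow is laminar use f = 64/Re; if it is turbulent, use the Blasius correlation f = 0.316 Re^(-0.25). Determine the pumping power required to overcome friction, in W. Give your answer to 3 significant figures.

Q = 4.14 L/min = 4.14/60000 = 6.9e-05 m³/s.
Cross-sectional area A = πD²/4 = π(0.0375)²/4 = 0.001104 m²; mean velocity V = Q/A = 6.9e-05/0.001104 = 0.06247 m/s.
Reynolds number Re = ρVD/μ = 1820 · 0.06247 · 0.0375 / 0.00355 = 1201.
Re < 2300 → laminar flow, so f = 64/Re = 64/1201 = 0.05329 (the turbulent correlation is not needed).
Darcy-Weisbach: ΔP = f(L/D)(ρV²/2) = 0.05329·(57.1/0.0375)·(1820·0.06247²/2) = 0.05329·1523·3.552 = 288.2 Pa.
Pumping power P = QΔP = 6.9e-05·288.2 = 0.01988 W = 0.0199 W.

P ≈ 0.0199 W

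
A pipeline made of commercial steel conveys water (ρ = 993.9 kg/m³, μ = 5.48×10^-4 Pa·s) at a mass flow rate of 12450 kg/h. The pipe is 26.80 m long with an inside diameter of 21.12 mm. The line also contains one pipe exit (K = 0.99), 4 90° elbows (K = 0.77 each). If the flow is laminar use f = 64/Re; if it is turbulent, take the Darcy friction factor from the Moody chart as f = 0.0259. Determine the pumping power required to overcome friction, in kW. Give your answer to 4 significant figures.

ṁ = 12450 kg/h = 12450/3600 = 3.458 kg/s.
A = πD²/4 = π(0.02112)²/4 = 0.0003503 m²; mean velocity V = ṁ/(ρA) = 3.458/(993.9 · 0.0003503) = 9.932 m/s.
Reynolds number Re = ρVD/μ = 993.9 · 9.932 · 0.02112 / 0.000548 = 3.805e+05.
Re > 4000 → turbulent; use the Moody-chart value f = 0.0259.
Total minor-loss coefficient ΣK = 1·0.99 + 4·0.77 = 4.07.
ΔP = [f·L/D + ΣK]·(ρV²/2) = [0.0259·26.8/0.02112 + 4.07]·(993.9·9.932²/2) = [32.87 + 4.07]·4.902e+04 = 1.811e+06 Pa.
Q = ṁ/ρ = 3.458/993.9 = 0.00348 m³/s.
Pumping power P = QΔP = 0.00348·1.811e+06 = 6300.5 W = 6.300 kW.

P ≈ 6.300 kW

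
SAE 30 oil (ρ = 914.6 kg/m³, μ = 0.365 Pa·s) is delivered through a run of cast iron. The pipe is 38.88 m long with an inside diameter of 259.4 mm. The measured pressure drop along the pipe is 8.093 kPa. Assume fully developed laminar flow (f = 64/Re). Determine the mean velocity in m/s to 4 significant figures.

For laminar flow, f = 64/Re with Re = ρVD/μ, so Darcy-Weisbach reduces to ΔP = 32μLV/D². Solving for V: V = ΔP·D²/(32μL) = 8093·(0.2594)²/(32·0.365·38.88) = 1.199 m/s.
Check: Re = ρVD/μ = 914.6·1.199·0.2594/0.365 = 779.5 < 2300, so the laminar assumption holds.

V ≈ 1.199 m/s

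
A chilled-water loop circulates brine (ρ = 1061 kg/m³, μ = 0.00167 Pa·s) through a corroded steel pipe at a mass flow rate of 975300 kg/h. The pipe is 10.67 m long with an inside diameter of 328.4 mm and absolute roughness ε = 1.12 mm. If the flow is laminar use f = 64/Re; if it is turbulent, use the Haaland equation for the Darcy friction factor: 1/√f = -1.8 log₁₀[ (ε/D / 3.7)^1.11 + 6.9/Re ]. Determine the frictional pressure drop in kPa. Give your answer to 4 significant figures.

ṁ = 975300 kg/h = 975300/3600 = 270.9 kg/s.
A = πD²/4 = π(0.3284)²/4 = 0.0847 m²; mean velocity V = ṁ/(ρA) = 270.9/(1061 · 0.0847) = 3.015 m/s.
Reynolds number Re = ρVD/μ = 1061 · 3.015 · 0.3284 / 0.00167 = 6.29e+05.
Re > 4000 → turbulent. Relative roughness ε/D = 0.00112/0.3284 = 0.00341. Haaland: 1/√f = -1.8 log₁₀[(0.00341/3.7)^1.11 + 6.9/6.29e+05] = -1.8 log₁₀[0.000427 + 1.1e-05] = 6.045, so f = 0.02737.
Darcy-Weisbach: ΔP = f(L/D)(ρV²/2) = 0.02737·(10.67/0.3284)·(1061·3.015²/2) = 0.02737·32.49·4821 = 4287 Pa.
ΔP = 4287 Pa = 4.287 kPa.

ΔP ≈ 4.287 kPa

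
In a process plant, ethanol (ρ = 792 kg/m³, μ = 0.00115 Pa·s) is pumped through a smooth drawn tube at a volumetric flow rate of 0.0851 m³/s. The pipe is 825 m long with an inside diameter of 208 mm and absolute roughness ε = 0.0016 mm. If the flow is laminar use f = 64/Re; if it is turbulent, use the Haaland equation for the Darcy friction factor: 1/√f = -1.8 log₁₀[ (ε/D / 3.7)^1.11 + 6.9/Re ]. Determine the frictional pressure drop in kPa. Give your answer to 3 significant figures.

ΔP ≈ 137 kPa

Cross-sectional area A = πD²/4 = π(0.208)²/4 = 0.03398 m²; mean velocity V = Q/A = 0.0851/0.03398 = 2.504 m/s.
Reynolds number Re = ρVD/μ = 792 · 2.504 · 0.208 / 0.00115 = 3.588e+05.
Re > 4000 → turbulent. Relative roughness ε/D = 1.6e-06/0.208 = 7.69e-06. Haaland: 1/√f = -1.8 log₁₀[(7.69e-06/3.7)^1.11 + 6.9/3.588e+05] = -1.8 log₁₀[4.93e-07 + 1.92e-05] = 8.469, so f = 0.01394.
Darcy-Weisbach: ΔP = f(L/D)(ρV²/2) = 0.01394·(825/0.208)·(792·2.504²/2) = 0.01394·3966·2484 = 1.374e+05 Pa.
ΔP = 1.374e+05 Pa = 137 kPa.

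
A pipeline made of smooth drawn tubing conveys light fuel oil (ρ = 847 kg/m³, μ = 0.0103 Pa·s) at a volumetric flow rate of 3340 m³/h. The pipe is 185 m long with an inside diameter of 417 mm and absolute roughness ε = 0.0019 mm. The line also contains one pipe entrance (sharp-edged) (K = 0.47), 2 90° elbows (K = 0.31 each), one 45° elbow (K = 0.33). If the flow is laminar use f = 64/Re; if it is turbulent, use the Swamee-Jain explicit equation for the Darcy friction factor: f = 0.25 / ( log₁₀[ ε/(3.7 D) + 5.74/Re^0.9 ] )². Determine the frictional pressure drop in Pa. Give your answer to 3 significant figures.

ΔP ≈ 159000 Pa

Q = 3340 m³/h = 3340/3600 = 0.9278 m³/s.
Cross-sectional area A = πD²/4 = π(0.417)²/4 = 0.1366 m²; mean velocity V = Q/A = 0.9278/0.1366 = 6.793 m/s.
Reynolds number Re = ρVD/μ = 847 · 6.793 · 0.417 / 0.0103 = 2.33e+05.
Re > 4000 → turbulent. Relative roughness ε/D = 1.9e-06/0.417 = 4.56e-06. Swamee-Jain: f = 0.25/(log₁₀[4.56e-06/3.7 + 5.74/2.33e+05^0.9])² = 0.25/(log₁₀[1.23e-06 + 8.48e-05])² = 0.25/(-4.065)² = 0.01513.
Total minor-loss coefficient ΣK = 1·0.47 + 2·0.31 + 1·0.33 = 1.42.
ΔP = [f·L/D + ΣK]·(ρV²/2) = [0.01513·185/0.417 + 1.42]·(847·6.793²/2) = [6.711 + 1.42]·1.954e+04 = 1.589e+05 Pa.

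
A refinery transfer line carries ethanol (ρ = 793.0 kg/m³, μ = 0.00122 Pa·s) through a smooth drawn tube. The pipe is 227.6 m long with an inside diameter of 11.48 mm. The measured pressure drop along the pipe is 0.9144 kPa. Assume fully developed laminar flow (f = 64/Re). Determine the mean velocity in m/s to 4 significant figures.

For laminar flow, f = 64/Re with Re = ρVD/μ, so Darcy-Weisbach reduces to ΔP = 32μLV/D². Solving for V: V = ΔP·D²/(32μL) = 914.4·(0.01148)²/(32·0.00122·227.6) = 0.01356 m/s.
Check: Re = ρVD/μ = 793·0.01356·0.01148/0.00122 = 101.2 < 2300, so the laminar assumption holds.

V ≈ 0.01356 m/s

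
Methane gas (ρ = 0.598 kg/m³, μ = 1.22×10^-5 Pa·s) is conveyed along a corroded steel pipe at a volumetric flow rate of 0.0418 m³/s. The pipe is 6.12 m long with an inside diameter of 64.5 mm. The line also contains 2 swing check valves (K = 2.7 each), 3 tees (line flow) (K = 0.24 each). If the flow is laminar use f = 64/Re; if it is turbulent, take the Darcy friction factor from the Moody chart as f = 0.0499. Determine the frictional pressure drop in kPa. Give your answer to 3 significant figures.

Cross-sectional area A = πD²/4 = π(0.0645)²/4 = 0.003267 m²; mean velocity V = Q/A = 0.0418/0.003267 = 12.79 m/s.
Reynolds number Re = ρVD/μ = 0.598 · 12.79 · 0.0645 / 1.22e-05 = 4.045e+04.
Re > 4000 → turbulent; use the Moody-chart value f = 0.0499.
Total minor-loss coefficient ΣK = 2·2.7 + 3·0.24 = 6.12.
ΔP = [f·L/D + ΣK]·(ρV²/2) = [0.0499·6.12/0.0645 + 6.12]·(0.598·12.79²/2) = [4.735 + 6.12]·48.93 = 531.2 Pa.
ΔP = 531.2 Pa = 0.531 kPa.

ΔP ≈ 0.531 kPa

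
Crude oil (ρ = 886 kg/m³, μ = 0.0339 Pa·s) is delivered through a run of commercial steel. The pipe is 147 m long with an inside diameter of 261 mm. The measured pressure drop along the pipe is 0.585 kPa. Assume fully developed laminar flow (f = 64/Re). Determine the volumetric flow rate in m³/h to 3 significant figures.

Q ≈ 48.1 m³/h

For laminar flow, f = 64/Re with Re = ρVD/μ, so Darcy-Weisbach reduces to ΔP = 32μLV/D². Solving for V: V = ΔP·D²/(32μL) = 585·(0.261)²/(32·0.0339·147) = 0.2499 m/s.
Check: Re = ρVD/μ = 886·0.2499·0.261/0.0339 = 1705 < 2300, so the laminar assumption holds.
Q = V·A = 0.2499·(π/4·0.261²) = 0.01337 m³/s = 48.1 m³/h.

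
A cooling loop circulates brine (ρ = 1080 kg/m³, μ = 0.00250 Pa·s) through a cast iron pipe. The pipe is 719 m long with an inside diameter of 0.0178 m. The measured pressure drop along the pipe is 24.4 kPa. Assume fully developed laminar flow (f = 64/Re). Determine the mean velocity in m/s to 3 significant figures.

V ≈ 0.134 m/s

For laminar flow, f = 64/Re with Re = ρVD/μ, so Darcy-Weisbach reduces to ΔP = 32μLV/D². Solving for V: V = ΔP·D²/(32μL) = 2.44e+04·(0.0178)²/(32·0.0025·719) = 0.1344 m/s.
Check: Re = ρVD/μ = 1080·0.1344·0.0178/0.0025 = 1034 < 2300, so the laminar assumption holds.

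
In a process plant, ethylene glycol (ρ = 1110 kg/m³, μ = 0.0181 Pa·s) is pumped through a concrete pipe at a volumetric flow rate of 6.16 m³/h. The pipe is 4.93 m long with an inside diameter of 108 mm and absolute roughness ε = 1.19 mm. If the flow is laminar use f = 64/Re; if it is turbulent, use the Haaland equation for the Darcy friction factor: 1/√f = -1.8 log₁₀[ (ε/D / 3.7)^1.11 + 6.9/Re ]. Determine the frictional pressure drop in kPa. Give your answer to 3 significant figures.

Q = 6.16 m³/h = 6.16/3600 = 0.001711 m³/s.
Cross-sectional area A = πD²/4 = π(0.108)²/4 = 0.009161 m²; mean velocity V = Q/A = 0.001711/0.009161 = 0.1868 m/s.
Reynolds number Re = ρVD/μ = 1110 · 0.1868 · 0.108 / 0.0181 = 1237.
Re < 2300 → laminar flow, so f = 64/Re = 64/1237 = 0.05173 (the turbulent correlation is not needed).
Darcy-Weisbach: ΔP = f(L/D)(ρV²/2) = 0.05173·(4.93/0.108)·(1110·0.1868²/2) = 0.05173·45.65·19.36 = 45.73 Pa.
ΔP = 45.73 Pa = 0.0457 kPa.

ΔP ≈ 0.0457 kPa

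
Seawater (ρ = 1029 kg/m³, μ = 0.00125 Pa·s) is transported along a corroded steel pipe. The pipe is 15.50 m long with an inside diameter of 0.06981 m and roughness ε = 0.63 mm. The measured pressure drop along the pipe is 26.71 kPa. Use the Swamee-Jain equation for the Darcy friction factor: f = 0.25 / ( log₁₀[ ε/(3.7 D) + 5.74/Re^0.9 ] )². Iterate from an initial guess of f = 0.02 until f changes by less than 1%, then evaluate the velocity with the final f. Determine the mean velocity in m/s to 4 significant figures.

Rearranging Darcy-Weisbach: V = √(2·ΔP·D/(f·L·ρ)). With ε/D = 0.00063/0.06981 = 0.00902, iterate starting from f = 0.02:
  f = 0.02 → V = √(2·2.671e+04·0.06981/(0.02·15.5·1029)) = 3.419 m/s; Re = ρVD/μ = 1.965e+05; f → 0.03711
  f = 0.03711 → V = 2.51 m/s; Re = 1.443e+05; f → 0.03726
Converged (Δf/f < 1%). With the final f = 0.03726: V = √(2·2.671e+04·0.06981/(0.03726·15.5·1029)) = 2.505 m/s.

V ≈ 2.505 m/s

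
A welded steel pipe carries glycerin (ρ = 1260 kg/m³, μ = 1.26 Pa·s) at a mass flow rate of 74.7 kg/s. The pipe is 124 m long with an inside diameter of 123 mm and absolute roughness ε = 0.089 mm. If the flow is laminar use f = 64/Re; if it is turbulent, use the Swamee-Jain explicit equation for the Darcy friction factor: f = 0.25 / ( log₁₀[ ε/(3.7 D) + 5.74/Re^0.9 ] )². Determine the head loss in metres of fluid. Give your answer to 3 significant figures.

A = πD²/4 = π(0.123)²/4 = 0.01188 m²; mean velocity V = ṁ/(ρA) = 74.7/(1260 · 0.01188) = 4.989 m/s.
Reynolds number Re = ρVD/μ = 1260 · 4.989 · 0.123 / 1.26 = 613.7.
Re < 2300 → laminar flow, so f = 64/Re = 64/613.7 = 0.1043 (the turbulent correlation is not needed).
Darcy-Weisbach: ΔP = f(L/D)(ρV²/2) = 0.1043·(124/0.123)·(1260·4.989²/2) = 0.1043·1008·1.568e+04 = 1.649e+06 Pa.
Head loss h_f = ΔP/(ρg) = 1.649e+06/(1260·9.81) = 133 m.

h_f ≈ 133 m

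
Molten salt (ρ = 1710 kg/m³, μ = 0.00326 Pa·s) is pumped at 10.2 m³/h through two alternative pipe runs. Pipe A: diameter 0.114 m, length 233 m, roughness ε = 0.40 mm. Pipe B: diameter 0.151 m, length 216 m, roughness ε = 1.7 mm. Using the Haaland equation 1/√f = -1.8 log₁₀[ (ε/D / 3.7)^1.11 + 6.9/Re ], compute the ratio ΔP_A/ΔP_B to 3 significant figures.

Pipe A: V = Q/A = 0.002833/0.01021 = 0.2776 m/s; Re = 1.66e+04; ε/D = 0.00351; Haaland → f = 0.03281; ΔP_A = f(L/D)(ρV²/2) = 4418 Pa.
Pipe B: V = Q/A = 0.002833/0.01791 = 0.1582 m/s; Re = 1.253e+04; ε/D = 0.0113; Haaland → f = 0.04343; ΔP_B = f(L/D)(ρV²/2) = 1330 Pa.
ΔP_A/ΔP_B = 4418/1330 = 3.32.

ΔP_A/ΔP_B ≈ 3.32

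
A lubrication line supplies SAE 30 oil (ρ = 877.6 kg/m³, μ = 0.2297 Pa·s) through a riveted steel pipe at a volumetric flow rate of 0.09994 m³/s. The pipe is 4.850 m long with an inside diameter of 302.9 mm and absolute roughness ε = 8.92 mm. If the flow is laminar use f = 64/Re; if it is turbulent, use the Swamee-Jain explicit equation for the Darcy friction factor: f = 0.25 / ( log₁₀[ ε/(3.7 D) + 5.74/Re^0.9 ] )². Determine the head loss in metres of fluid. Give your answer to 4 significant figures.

h_f ≈ 0.06259 m

Cross-sectional area A = πD²/4 = π(0.3029)²/4 = 0.07206 m²; mean velocity V = Q/A = 0.09994/0.07206 = 1.387 m/s.
Reynolds number Re = ρVD/μ = 877.6 · 1.387 · 0.3029 / 0.23 = 1605.
Re < 2300 → laminar flow, so f = 64/Re = 64/1605 = 0.03987 (the turbulent correlation is not needed).
Darcy-Weisbach: ΔP = f(L/D)(ρV²/2) = 0.03987·(4.85/0.3029)·(877.6·1.387²/2) = 0.03987·16.01·844.1 = 538.9 Pa.
Head loss h_f = ΔP/(ρg) = 538.9/(877.6·9.81) = 0.06259 m.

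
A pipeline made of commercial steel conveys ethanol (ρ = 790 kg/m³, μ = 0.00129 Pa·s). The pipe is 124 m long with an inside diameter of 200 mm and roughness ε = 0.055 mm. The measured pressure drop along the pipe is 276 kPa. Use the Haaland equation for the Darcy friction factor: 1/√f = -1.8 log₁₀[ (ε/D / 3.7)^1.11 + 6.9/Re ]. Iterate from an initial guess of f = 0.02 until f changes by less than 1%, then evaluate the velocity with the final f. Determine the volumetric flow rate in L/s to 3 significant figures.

Q ≈ 269 L/s

Rearranging Darcy-Weisbach: V = √(2·ΔP·D/(f·L·ρ)). With ε/D = 5.5e-05/0.2 = 0.000275, iterate starting from f = 0.02:
  f = 0.02 → V = √(2·2.76e+05·0.2/(0.02·124·790)) = 7.507 m/s; Re = ρVD/μ = 9.194e+05; f → 0.01542
  f = 0.01542 → V = 8.548 m/s; Re = 1.047e+06; f → 0.01534
Converged (Δf/f < 1%). With the final f = 0.01534: V = √(2·2.76e+05·0.2/(0.01534·124·790)) = 8.571 m/s.
Q = V·A = 8.571·(π/4·0.2²) = 0.2693 m³/s = 269 L/s.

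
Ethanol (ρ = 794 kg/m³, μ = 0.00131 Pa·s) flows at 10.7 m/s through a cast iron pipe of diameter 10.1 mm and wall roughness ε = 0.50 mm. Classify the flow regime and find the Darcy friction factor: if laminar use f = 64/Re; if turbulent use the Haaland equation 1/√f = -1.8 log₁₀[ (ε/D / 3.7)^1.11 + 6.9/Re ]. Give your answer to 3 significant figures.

Re = ρVD/μ = 794·10.7·0.0101/0.00131 = 6.55e+04.
Re > 4000 → turbulent. ε/D = 0.0005/0.0101 = 0.0495; Haaland: 1/√f = -1.8 log₁₀[0.00832 + 0.000105] = 3.734, so f = 0.07174.

f ≈ 0.0717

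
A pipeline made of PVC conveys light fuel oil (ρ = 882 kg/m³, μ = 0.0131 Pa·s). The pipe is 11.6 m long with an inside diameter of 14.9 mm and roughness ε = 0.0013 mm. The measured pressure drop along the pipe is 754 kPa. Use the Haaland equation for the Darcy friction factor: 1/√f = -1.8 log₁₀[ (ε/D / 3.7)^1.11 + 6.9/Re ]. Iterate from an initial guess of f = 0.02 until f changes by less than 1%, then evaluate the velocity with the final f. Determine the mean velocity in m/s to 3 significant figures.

Rearranging Darcy-Weisbach: V = √(2·ΔP·D/(f·L·ρ)). With ε/D = 1.3e-06/0.0149 = 8.72e-05, iterate starting from f = 0.02:
  f = 0.02 → V = √(2·7.54e+05·0.0149/(0.02·11.6·882)) = 10.48 m/s; Re = ρVD/μ = 1.051e+04; f → 0.03056
  f = 0.03056 → V = 8.477 m/s; Re = 8504; f → 0.03239
  f = 0.03239 → V = 8.234 m/s; Re = 8261; f → 0.03265
Converged (Δf/f < 1%). With the final f = 0.03265: V = √(2·7.54e+05·0.0149/(0.03265·11.6·882)) = 8.201 m/s.

V ≈ 8.20 m/s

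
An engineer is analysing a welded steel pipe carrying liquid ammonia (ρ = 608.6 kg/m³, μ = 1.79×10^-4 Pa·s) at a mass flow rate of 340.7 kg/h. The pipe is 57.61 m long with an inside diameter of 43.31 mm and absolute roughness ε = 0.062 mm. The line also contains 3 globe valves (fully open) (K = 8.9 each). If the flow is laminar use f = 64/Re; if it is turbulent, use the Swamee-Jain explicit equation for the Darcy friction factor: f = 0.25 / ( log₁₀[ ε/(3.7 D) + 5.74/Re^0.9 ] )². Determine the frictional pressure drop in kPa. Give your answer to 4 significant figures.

ΔP ≈ 0.2276 kPa

ṁ = 340.7 kg/h = 340.7/3600 = 0.09464 kg/s.
A = πD²/4 = π(0.04331)²/4 = 0.001473 m²; mean velocity V = ṁ/(ρA) = 0.09464/(608.6 · 0.001473) = 0.1056 m/s.
Reynolds number Re = ρVD/μ = 608.6 · 0.1056 · 0.04331 / 0.000179 = 1.554e+04.
Re > 4000 → turbulent. Relative roughness ε/D = 6.2e-05/0.04331 = 0.00143. Swamee-Jain: f = 0.25/(log₁₀[0.00143/3.7 + 5.74/1.554e+04^0.9])² = 0.25/(log₁₀[0.000387 + 0.000969])² = 0.25/(-2.868)² = 0.0304.
Total minor-loss coefficient ΣK = 3·8.9 = 26.7.
ΔP = [f·L/D + ΣK]·(ρV²/2) = [0.0304·57.61/0.04331 + 26.7]·(608.6·0.1056²/2) = [40.44 + 26.7]·3.39 = 227.6 Pa.
ΔP = 227.6 Pa = 0.2276 kPa.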